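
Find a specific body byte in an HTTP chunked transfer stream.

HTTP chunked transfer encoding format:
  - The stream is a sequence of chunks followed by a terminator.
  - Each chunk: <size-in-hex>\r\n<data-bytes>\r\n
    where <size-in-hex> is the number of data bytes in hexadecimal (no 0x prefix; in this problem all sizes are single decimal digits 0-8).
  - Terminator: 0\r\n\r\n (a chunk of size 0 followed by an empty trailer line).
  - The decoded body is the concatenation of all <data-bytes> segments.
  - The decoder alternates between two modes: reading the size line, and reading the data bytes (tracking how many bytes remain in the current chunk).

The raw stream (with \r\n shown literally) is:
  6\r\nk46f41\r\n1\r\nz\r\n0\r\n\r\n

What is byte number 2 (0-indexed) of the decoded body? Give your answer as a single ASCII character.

Answer: 6

Derivation:
Chunk 1: stream[0..1]='6' size=0x6=6, data at stream[3..9]='k46f41' -> body[0..6], body so far='k46f41'
Chunk 2: stream[11..12]='1' size=0x1=1, data at stream[14..15]='z' -> body[6..7], body so far='k46f41z'
Chunk 3: stream[17..18]='0' size=0 (terminator). Final body='k46f41z' (7 bytes)
Body byte 2 = '6'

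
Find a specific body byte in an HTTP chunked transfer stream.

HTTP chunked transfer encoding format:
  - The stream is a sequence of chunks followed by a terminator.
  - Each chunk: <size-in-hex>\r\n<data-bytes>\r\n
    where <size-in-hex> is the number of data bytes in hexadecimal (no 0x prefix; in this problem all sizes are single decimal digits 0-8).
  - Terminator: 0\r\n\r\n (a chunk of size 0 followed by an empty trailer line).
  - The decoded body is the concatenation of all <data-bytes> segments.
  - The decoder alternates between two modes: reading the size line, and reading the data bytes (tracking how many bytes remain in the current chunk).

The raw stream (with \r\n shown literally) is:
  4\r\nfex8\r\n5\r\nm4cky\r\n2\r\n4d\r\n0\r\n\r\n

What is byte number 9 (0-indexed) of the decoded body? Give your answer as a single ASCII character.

Chunk 1: stream[0..1]='4' size=0x4=4, data at stream[3..7]='fex8' -> body[0..4], body so far='fex8'
Chunk 2: stream[9..10]='5' size=0x5=5, data at stream[12..17]='m4cky' -> body[4..9], body so far='fex8m4cky'
Chunk 3: stream[19..20]='2' size=0x2=2, data at stream[22..24]='4d' -> body[9..11], body so far='fex8m4cky4d'
Chunk 4: stream[26..27]='0' size=0 (terminator). Final body='fex8m4cky4d' (11 bytes)
Body byte 9 = '4'

Answer: 4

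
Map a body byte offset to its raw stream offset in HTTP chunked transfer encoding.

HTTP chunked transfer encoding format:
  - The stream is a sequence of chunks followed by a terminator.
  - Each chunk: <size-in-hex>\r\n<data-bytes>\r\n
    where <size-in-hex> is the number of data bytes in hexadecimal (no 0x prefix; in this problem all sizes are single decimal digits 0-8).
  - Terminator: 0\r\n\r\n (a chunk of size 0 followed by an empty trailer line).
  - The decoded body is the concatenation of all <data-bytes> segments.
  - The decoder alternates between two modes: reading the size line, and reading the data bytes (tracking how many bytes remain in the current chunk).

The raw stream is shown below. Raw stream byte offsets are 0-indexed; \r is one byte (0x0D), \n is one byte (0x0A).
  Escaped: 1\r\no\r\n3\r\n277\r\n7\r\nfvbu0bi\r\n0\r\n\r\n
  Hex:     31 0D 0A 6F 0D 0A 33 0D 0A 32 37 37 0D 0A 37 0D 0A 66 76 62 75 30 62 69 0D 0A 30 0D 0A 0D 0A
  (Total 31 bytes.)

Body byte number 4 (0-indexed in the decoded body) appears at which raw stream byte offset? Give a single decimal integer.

Answer: 17

Derivation:
Chunk 1: stream[0..1]='1' size=0x1=1, data at stream[3..4]='o' -> body[0..1], body so far='o'
Chunk 2: stream[6..7]='3' size=0x3=3, data at stream[9..12]='277' -> body[1..4], body so far='o277'
Chunk 3: stream[14..15]='7' size=0x7=7, data at stream[17..24]='fvbu0bi' -> body[4..11], body so far='o277fvbu0bi'
Chunk 4: stream[26..27]='0' size=0 (terminator). Final body='o277fvbu0bi' (11 bytes)
Body byte 4 at stream offset 17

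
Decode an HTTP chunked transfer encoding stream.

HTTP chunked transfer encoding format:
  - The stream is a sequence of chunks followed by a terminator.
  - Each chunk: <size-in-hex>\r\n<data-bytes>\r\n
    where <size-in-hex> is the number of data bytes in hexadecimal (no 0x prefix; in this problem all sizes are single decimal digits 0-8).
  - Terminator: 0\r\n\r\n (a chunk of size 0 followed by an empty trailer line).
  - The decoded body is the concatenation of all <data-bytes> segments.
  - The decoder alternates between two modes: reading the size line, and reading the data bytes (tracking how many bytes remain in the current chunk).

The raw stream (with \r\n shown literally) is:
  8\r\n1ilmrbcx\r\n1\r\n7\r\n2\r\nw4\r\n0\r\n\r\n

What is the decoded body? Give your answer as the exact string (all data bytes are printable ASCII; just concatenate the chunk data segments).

Answer: 1ilmrbcx7w4

Derivation:
Chunk 1: stream[0..1]='8' size=0x8=8, data at stream[3..11]='1ilmrbcx' -> body[0..8], body so far='1ilmrbcx'
Chunk 2: stream[13..14]='1' size=0x1=1, data at stream[16..17]='7' -> body[8..9], body so far='1ilmrbcx7'
Chunk 3: stream[19..20]='2' size=0x2=2, data at stream[22..24]='w4' -> body[9..11], body so far='1ilmrbcx7w4'
Chunk 4: stream[26..27]='0' size=0 (terminator). Final body='1ilmrbcx7w4' (11 bytes)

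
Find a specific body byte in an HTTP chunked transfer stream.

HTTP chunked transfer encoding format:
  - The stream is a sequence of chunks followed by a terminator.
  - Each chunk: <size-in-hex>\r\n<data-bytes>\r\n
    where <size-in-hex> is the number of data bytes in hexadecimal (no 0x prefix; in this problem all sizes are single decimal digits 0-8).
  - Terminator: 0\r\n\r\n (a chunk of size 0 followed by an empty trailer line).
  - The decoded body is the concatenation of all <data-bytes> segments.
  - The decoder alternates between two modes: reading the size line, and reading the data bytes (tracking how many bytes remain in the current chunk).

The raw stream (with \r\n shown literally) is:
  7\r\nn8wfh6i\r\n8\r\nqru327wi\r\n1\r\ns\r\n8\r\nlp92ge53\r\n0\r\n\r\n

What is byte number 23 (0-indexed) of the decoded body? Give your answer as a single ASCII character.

Chunk 1: stream[0..1]='7' size=0x7=7, data at stream[3..10]='n8wfh6i' -> body[0..7], body so far='n8wfh6i'
Chunk 2: stream[12..13]='8' size=0x8=8, data at stream[15..23]='qru327wi' -> body[7..15], body so far='n8wfh6iqru327wi'
Chunk 3: stream[25..26]='1' size=0x1=1, data at stream[28..29]='s' -> body[15..16], body so far='n8wfh6iqru327wis'
Chunk 4: stream[31..32]='8' size=0x8=8, data at stream[34..42]='lp92ge53' -> body[16..24], body so far='n8wfh6iqru327wislp92ge53'
Chunk 5: stream[44..45]='0' size=0 (terminator). Final body='n8wfh6iqru327wislp92ge53' (24 bytes)
Body byte 23 = '3'

Answer: 3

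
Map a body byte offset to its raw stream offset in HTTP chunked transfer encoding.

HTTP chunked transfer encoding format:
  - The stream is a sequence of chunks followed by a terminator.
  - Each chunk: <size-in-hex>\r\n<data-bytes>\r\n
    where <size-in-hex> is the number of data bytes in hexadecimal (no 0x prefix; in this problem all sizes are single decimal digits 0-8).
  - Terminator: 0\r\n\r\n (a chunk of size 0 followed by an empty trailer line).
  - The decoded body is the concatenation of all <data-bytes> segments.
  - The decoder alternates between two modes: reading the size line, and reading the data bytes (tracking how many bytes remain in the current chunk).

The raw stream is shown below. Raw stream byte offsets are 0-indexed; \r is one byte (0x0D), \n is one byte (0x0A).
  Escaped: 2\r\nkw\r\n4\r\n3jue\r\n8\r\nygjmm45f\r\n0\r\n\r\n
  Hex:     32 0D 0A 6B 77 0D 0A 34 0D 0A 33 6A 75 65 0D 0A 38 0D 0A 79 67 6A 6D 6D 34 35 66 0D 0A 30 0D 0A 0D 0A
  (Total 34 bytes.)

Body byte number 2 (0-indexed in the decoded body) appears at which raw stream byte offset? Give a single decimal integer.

Answer: 10

Derivation:
Chunk 1: stream[0..1]='2' size=0x2=2, data at stream[3..5]='kw' -> body[0..2], body so far='kw'
Chunk 2: stream[7..8]='4' size=0x4=4, data at stream[10..14]='3jue' -> body[2..6], body so far='kw3jue'
Chunk 3: stream[16..17]='8' size=0x8=8, data at stream[19..27]='ygjmm45f' -> body[6..14], body so far='kw3jueygjmm45f'
Chunk 4: stream[29..30]='0' size=0 (terminator). Final body='kw3jueygjmm45f' (14 bytes)
Body byte 2 at stream offset 10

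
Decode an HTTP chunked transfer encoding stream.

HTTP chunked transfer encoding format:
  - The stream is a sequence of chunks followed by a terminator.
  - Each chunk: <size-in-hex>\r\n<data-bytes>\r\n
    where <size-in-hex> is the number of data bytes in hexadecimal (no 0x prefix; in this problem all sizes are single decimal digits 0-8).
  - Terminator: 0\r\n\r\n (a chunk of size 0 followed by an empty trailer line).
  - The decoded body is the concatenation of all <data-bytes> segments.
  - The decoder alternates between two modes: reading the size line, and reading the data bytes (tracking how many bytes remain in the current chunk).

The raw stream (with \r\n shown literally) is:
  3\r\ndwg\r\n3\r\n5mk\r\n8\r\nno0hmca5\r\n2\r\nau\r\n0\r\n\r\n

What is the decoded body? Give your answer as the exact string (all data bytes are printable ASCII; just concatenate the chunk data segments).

Chunk 1: stream[0..1]='3' size=0x3=3, data at stream[3..6]='dwg' -> body[0..3], body so far='dwg'
Chunk 2: stream[8..9]='3' size=0x3=3, data at stream[11..14]='5mk' -> body[3..6], body so far='dwg5mk'
Chunk 3: stream[16..17]='8' size=0x8=8, data at stream[19..27]='no0hmca5' -> body[6..14], body so far='dwg5mkno0hmca5'
Chunk 4: stream[29..30]='2' size=0x2=2, data at stream[32..34]='au' -> body[14..16], body so far='dwg5mkno0hmca5au'
Chunk 5: stream[36..37]='0' size=0 (terminator). Final body='dwg5mkno0hmca5au' (16 bytes)

Answer: dwg5mkno0hmca5au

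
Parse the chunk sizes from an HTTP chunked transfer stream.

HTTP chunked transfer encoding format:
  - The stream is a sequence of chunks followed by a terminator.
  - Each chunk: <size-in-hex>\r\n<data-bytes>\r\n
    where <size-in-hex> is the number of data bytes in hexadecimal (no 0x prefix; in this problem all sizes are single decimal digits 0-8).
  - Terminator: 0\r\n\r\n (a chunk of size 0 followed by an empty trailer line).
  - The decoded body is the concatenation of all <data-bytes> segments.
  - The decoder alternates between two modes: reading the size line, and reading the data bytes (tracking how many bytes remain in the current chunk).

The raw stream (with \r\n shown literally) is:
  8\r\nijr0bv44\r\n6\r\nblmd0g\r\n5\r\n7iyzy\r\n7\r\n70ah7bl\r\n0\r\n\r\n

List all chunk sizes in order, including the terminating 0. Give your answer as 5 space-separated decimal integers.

Answer: 8 6 5 7 0

Derivation:
Chunk 1: stream[0..1]='8' size=0x8=8, data at stream[3..11]='ijr0bv44' -> body[0..8], body so far='ijr0bv44'
Chunk 2: stream[13..14]='6' size=0x6=6, data at stream[16..22]='blmd0g' -> body[8..14], body so far='ijr0bv44blmd0g'
Chunk 3: stream[24..25]='5' size=0x5=5, data at stream[27..32]='7iyzy' -> body[14..19], body so far='ijr0bv44blmd0g7iyzy'
Chunk 4: stream[34..35]='7' size=0x7=7, data at stream[37..44]='70ah7bl' -> body[19..26], body so far='ijr0bv44blmd0g7iyzy70ah7bl'
Chunk 5: stream[46..47]='0' size=0 (terminator). Final body='ijr0bv44blmd0g7iyzy70ah7bl' (26 bytes)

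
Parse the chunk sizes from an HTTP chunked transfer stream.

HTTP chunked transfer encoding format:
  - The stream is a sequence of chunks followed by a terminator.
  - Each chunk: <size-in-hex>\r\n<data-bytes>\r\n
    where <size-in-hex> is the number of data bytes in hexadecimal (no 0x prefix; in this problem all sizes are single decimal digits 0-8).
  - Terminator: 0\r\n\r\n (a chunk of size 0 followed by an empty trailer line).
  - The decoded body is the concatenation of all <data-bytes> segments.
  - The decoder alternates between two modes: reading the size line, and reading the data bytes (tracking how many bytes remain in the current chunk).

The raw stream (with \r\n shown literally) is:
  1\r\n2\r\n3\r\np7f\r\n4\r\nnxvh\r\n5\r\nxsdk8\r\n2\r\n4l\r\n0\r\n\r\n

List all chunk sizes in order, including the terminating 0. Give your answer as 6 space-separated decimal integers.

Chunk 1: stream[0..1]='1' size=0x1=1, data at stream[3..4]='2' -> body[0..1], body so far='2'
Chunk 2: stream[6..7]='3' size=0x3=3, data at stream[9..12]='p7f' -> body[1..4], body so far='2p7f'
Chunk 3: stream[14..15]='4' size=0x4=4, data at stream[17..21]='nxvh' -> body[4..8], body so far='2p7fnxvh'
Chunk 4: stream[23..24]='5' size=0x5=5, data at stream[26..31]='xsdk8' -> body[8..13], body so far='2p7fnxvhxsdk8'
Chunk 5: stream[33..34]='2' size=0x2=2, data at stream[36..38]='4l' -> body[13..15], body so far='2p7fnxvhxsdk84l'
Chunk 6: stream[40..41]='0' size=0 (terminator). Final body='2p7fnxvhxsdk84l' (15 bytes)

Answer: 1 3 4 5 2 0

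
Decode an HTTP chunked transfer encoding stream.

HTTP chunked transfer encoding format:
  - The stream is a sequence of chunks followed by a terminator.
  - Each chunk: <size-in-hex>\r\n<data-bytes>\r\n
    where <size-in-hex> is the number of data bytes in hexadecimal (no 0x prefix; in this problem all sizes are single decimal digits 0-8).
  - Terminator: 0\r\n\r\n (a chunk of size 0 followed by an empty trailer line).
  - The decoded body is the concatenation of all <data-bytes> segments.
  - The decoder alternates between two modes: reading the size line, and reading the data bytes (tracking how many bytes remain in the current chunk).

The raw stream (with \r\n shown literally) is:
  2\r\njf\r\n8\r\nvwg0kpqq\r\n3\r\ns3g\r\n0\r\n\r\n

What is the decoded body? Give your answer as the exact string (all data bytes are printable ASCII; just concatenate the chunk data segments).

Chunk 1: stream[0..1]='2' size=0x2=2, data at stream[3..5]='jf' -> body[0..2], body so far='jf'
Chunk 2: stream[7..8]='8' size=0x8=8, data at stream[10..18]='vwg0kpqq' -> body[2..10], body so far='jfvwg0kpqq'
Chunk 3: stream[20..21]='3' size=0x3=3, data at stream[23..26]='s3g' -> body[10..13], body so far='jfvwg0kpqqs3g'
Chunk 4: stream[28..29]='0' size=0 (terminator). Final body='jfvwg0kpqqs3g' (13 bytes)

Answer: jfvwg0kpqqs3g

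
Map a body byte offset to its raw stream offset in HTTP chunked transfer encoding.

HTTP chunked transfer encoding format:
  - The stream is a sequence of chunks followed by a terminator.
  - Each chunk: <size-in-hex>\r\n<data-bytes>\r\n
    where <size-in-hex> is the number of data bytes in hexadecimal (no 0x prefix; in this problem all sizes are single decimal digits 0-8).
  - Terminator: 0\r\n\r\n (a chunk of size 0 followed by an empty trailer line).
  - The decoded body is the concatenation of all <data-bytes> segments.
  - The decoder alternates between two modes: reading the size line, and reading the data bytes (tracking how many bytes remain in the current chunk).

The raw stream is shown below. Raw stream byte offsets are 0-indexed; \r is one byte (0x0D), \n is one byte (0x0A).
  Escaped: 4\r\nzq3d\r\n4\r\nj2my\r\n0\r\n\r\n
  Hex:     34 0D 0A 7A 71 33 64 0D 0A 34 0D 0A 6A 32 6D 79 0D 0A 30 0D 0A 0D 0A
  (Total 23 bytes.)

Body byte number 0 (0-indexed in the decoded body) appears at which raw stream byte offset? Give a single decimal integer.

Answer: 3

Derivation:
Chunk 1: stream[0..1]='4' size=0x4=4, data at stream[3..7]='zq3d' -> body[0..4], body so far='zq3d'
Chunk 2: stream[9..10]='4' size=0x4=4, data at stream[12..16]='j2my' -> body[4..8], body so far='zq3dj2my'
Chunk 3: stream[18..19]='0' size=0 (terminator). Final body='zq3dj2my' (8 bytes)
Body byte 0 at stream offset 3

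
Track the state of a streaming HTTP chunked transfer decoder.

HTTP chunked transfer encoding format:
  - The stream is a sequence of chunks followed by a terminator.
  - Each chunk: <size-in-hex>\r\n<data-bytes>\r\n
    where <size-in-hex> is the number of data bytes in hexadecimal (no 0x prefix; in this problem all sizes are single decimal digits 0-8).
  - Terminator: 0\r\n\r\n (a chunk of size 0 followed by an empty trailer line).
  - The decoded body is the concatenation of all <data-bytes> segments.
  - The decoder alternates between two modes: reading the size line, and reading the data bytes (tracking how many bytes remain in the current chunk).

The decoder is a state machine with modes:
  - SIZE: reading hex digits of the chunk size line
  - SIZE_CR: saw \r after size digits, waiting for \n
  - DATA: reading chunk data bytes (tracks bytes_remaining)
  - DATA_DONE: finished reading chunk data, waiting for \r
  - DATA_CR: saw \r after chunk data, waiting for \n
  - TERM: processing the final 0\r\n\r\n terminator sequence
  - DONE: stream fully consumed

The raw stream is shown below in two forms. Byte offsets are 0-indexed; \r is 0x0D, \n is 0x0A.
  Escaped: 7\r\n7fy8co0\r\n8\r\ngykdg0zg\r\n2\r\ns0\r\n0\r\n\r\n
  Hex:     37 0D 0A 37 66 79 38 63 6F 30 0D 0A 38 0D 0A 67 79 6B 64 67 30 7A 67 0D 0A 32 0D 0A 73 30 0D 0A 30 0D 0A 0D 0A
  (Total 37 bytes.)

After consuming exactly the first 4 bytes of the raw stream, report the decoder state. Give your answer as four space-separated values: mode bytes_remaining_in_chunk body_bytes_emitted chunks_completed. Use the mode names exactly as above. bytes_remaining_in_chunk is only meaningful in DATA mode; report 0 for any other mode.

Answer: DATA 6 1 0

Derivation:
Byte 0 = '7': mode=SIZE remaining=0 emitted=0 chunks_done=0
Byte 1 = 0x0D: mode=SIZE_CR remaining=0 emitted=0 chunks_done=0
Byte 2 = 0x0A: mode=DATA remaining=7 emitted=0 chunks_done=0
Byte 3 = '7': mode=DATA remaining=6 emitted=1 chunks_done=0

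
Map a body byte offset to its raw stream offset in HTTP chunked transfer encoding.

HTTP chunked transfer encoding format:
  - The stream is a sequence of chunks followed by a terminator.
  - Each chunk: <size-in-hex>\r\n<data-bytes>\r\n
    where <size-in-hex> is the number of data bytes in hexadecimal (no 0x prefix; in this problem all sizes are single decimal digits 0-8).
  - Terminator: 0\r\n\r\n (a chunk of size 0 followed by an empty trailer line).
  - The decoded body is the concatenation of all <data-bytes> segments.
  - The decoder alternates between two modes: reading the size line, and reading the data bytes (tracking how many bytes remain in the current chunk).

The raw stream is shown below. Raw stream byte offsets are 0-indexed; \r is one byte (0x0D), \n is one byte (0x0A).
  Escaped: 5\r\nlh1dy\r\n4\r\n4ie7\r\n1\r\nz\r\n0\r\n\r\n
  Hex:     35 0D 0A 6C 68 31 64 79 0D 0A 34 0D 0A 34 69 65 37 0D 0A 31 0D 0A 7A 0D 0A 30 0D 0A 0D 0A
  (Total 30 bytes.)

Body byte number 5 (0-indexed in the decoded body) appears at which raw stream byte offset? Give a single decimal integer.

Answer: 13

Derivation:
Chunk 1: stream[0..1]='5' size=0x5=5, data at stream[3..8]='lh1dy' -> body[0..5], body so far='lh1dy'
Chunk 2: stream[10..11]='4' size=0x4=4, data at stream[13..17]='4ie7' -> body[5..9], body so far='lh1dy4ie7'
Chunk 3: stream[19..20]='1' size=0x1=1, data at stream[22..23]='z' -> body[9..10], body so far='lh1dy4ie7z'
Chunk 4: stream[25..26]='0' size=0 (terminator). Final body='lh1dy4ie7z' (10 bytes)
Body byte 5 at stream offset 13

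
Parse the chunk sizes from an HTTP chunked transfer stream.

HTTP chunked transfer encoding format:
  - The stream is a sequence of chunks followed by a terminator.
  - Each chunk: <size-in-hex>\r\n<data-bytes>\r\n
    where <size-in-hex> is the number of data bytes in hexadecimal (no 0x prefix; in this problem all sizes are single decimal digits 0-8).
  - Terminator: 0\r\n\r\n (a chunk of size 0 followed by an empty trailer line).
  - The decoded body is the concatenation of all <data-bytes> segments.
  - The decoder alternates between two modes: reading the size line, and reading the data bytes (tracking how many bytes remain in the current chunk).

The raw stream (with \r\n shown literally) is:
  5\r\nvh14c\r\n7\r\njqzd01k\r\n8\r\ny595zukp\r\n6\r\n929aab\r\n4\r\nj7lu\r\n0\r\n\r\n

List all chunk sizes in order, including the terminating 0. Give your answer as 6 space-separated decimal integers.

Answer: 5 7 8 6 4 0

Derivation:
Chunk 1: stream[0..1]='5' size=0x5=5, data at stream[3..8]='vh14c' -> body[0..5], body so far='vh14c'
Chunk 2: stream[10..11]='7' size=0x7=7, data at stream[13..20]='jqzd01k' -> body[5..12], body so far='vh14cjqzd01k'
Chunk 3: stream[22..23]='8' size=0x8=8, data at stream[25..33]='y595zukp' -> body[12..20], body so far='vh14cjqzd01ky595zukp'
Chunk 4: stream[35..36]='6' size=0x6=6, data at stream[38..44]='929aab' -> body[20..26], body so far='vh14cjqzd01ky595zukp929aab'
Chunk 5: stream[46..47]='4' size=0x4=4, data at stream[49..53]='j7lu' -> body[26..30], body so far='vh14cjqzd01ky595zukp929aabj7lu'
Chunk 6: stream[55..56]='0' size=0 (terminator). Final body='vh14cjqzd01ky595zukp929aabj7lu' (30 bytes)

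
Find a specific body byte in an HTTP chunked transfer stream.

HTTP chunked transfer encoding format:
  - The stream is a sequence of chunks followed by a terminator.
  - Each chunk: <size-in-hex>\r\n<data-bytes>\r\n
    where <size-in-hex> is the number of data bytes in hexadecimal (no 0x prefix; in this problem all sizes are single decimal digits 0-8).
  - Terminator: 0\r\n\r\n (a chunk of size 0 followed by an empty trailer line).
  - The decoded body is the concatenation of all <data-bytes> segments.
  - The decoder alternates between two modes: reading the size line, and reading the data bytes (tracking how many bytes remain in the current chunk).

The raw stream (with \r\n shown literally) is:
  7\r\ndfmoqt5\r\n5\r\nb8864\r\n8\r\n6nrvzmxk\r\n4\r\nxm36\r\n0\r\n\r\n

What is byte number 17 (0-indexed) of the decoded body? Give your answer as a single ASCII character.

Chunk 1: stream[0..1]='7' size=0x7=7, data at stream[3..10]='dfmoqt5' -> body[0..7], body so far='dfmoqt5'
Chunk 2: stream[12..13]='5' size=0x5=5, data at stream[15..20]='b8864' -> body[7..12], body so far='dfmoqt5b8864'
Chunk 3: stream[22..23]='8' size=0x8=8, data at stream[25..33]='6nrvzmxk' -> body[12..20], body so far='dfmoqt5b88646nrvzmxk'
Chunk 4: stream[35..36]='4' size=0x4=4, data at stream[38..42]='xm36' -> body[20..24], body so far='dfmoqt5b88646nrvzmxkxm36'
Chunk 5: stream[44..45]='0' size=0 (terminator). Final body='dfmoqt5b88646nrvzmxkxm36' (24 bytes)
Body byte 17 = 'm'

Answer: m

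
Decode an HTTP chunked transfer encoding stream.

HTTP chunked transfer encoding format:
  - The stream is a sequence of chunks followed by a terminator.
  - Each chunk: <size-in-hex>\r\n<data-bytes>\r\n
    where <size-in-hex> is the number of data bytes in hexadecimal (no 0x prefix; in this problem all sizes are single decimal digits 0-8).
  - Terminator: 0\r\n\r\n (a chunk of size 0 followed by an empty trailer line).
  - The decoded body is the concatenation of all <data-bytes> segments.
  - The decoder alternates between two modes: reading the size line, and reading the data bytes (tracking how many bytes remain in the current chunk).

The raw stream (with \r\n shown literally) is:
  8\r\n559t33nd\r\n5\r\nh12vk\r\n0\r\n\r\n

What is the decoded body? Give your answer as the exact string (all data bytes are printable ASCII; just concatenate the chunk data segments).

Chunk 1: stream[0..1]='8' size=0x8=8, data at stream[3..11]='559t33nd' -> body[0..8], body so far='559t33nd'
Chunk 2: stream[13..14]='5' size=0x5=5, data at stream[16..21]='h12vk' -> body[8..13], body so far='559t33ndh12vk'
Chunk 3: stream[23..24]='0' size=0 (terminator). Final body='559t33ndh12vk' (13 bytes)

Answer: 559t33ndh12vk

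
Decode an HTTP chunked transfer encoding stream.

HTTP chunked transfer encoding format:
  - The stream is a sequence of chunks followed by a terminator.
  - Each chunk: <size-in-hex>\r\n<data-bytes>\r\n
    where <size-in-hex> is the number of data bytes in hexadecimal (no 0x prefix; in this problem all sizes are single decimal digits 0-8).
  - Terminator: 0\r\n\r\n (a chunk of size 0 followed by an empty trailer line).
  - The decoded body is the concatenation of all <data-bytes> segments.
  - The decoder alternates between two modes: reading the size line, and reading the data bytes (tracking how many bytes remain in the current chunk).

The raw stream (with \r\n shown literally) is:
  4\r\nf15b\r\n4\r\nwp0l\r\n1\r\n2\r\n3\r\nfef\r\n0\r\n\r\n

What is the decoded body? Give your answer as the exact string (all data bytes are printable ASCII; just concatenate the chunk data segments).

Chunk 1: stream[0..1]='4' size=0x4=4, data at stream[3..7]='f15b' -> body[0..4], body so far='f15b'
Chunk 2: stream[9..10]='4' size=0x4=4, data at stream[12..16]='wp0l' -> body[4..8], body so far='f15bwp0l'
Chunk 3: stream[18..19]='1' size=0x1=1, data at stream[21..22]='2' -> body[8..9], body so far='f15bwp0l2'
Chunk 4: stream[24..25]='3' size=0x3=3, data at stream[27..30]='fef' -> body[9..12], body so far='f15bwp0l2fef'
Chunk 5: stream[32..33]='0' size=0 (terminator). Final body='f15bwp0l2fef' (12 bytes)

Answer: f15bwp0l2fef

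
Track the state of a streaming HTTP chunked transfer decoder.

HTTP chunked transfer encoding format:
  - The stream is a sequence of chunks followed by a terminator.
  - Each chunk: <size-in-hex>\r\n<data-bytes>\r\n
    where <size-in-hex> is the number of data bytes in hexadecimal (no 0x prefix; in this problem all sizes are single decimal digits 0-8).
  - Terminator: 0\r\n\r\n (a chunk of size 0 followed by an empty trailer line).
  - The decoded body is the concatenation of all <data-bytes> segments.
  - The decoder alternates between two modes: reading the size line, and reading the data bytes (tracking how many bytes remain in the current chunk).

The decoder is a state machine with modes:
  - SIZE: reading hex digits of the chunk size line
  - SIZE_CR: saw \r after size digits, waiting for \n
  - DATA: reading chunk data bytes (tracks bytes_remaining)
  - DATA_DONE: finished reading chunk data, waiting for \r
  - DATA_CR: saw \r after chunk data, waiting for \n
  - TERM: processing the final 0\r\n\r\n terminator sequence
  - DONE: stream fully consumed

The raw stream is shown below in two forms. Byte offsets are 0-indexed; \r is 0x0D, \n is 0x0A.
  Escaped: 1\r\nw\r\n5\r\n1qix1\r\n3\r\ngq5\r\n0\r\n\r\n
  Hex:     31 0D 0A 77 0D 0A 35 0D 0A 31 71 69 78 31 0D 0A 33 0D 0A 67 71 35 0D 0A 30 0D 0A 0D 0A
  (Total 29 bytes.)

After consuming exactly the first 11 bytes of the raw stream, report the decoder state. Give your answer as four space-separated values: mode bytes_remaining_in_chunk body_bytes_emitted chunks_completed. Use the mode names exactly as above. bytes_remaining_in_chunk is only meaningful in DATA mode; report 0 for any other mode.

Byte 0 = '1': mode=SIZE remaining=0 emitted=0 chunks_done=0
Byte 1 = 0x0D: mode=SIZE_CR remaining=0 emitted=0 chunks_done=0
Byte 2 = 0x0A: mode=DATA remaining=1 emitted=0 chunks_done=0
Byte 3 = 'w': mode=DATA_DONE remaining=0 emitted=1 chunks_done=0
Byte 4 = 0x0D: mode=DATA_CR remaining=0 emitted=1 chunks_done=0
Byte 5 = 0x0A: mode=SIZE remaining=0 emitted=1 chunks_done=1
Byte 6 = '5': mode=SIZE remaining=0 emitted=1 chunks_done=1
Byte 7 = 0x0D: mode=SIZE_CR remaining=0 emitted=1 chunks_done=1
Byte 8 = 0x0A: mode=DATA remaining=5 emitted=1 chunks_done=1
Byte 9 = '1': mode=DATA remaining=4 emitted=2 chunks_done=1
Byte 10 = 'q': mode=DATA remaining=3 emitted=3 chunks_done=1

Answer: DATA 3 3 1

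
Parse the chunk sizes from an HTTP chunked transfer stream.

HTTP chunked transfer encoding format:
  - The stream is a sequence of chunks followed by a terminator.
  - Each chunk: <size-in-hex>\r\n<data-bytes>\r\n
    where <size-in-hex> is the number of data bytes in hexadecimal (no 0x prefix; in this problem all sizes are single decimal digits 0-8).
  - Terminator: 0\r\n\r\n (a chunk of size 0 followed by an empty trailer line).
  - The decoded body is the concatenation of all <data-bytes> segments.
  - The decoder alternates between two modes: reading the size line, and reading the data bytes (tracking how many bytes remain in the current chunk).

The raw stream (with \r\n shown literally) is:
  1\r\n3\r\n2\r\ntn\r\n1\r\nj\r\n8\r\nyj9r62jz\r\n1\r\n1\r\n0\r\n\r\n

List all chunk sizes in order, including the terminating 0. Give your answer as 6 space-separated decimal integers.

Chunk 1: stream[0..1]='1' size=0x1=1, data at stream[3..4]='3' -> body[0..1], body so far='3'
Chunk 2: stream[6..7]='2' size=0x2=2, data at stream[9..11]='tn' -> body[1..3], body so far='3tn'
Chunk 3: stream[13..14]='1' size=0x1=1, data at stream[16..17]='j' -> body[3..4], body so far='3tnj'
Chunk 4: stream[19..20]='8' size=0x8=8, data at stream[22..30]='yj9r62jz' -> body[4..12], body so far='3tnjyj9r62jz'
Chunk 5: stream[32..33]='1' size=0x1=1, data at stream[35..36]='1' -> body[12..13], body so far='3tnjyj9r62jz1'
Chunk 6: stream[38..39]='0' size=0 (terminator). Final body='3tnjyj9r62jz1' (13 bytes)

Answer: 1 2 1 8 1 0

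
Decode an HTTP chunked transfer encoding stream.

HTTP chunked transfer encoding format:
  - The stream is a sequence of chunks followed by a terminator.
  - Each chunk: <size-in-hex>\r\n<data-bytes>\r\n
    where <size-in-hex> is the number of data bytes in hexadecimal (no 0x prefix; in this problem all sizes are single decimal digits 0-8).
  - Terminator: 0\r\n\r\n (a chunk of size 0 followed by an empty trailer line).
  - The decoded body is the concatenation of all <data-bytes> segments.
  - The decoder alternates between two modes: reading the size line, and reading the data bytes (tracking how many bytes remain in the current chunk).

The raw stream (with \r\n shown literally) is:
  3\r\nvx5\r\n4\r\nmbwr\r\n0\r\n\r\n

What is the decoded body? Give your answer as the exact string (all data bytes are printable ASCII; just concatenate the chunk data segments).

Answer: vx5mbwr

Derivation:
Chunk 1: stream[0..1]='3' size=0x3=3, data at stream[3..6]='vx5' -> body[0..3], body so far='vx5'
Chunk 2: stream[8..9]='4' size=0x4=4, data at stream[11..15]='mbwr' -> body[3..7], body so far='vx5mbwr'
Chunk 3: stream[17..18]='0' size=0 (terminator). Final body='vx5mbwr' (7 bytes)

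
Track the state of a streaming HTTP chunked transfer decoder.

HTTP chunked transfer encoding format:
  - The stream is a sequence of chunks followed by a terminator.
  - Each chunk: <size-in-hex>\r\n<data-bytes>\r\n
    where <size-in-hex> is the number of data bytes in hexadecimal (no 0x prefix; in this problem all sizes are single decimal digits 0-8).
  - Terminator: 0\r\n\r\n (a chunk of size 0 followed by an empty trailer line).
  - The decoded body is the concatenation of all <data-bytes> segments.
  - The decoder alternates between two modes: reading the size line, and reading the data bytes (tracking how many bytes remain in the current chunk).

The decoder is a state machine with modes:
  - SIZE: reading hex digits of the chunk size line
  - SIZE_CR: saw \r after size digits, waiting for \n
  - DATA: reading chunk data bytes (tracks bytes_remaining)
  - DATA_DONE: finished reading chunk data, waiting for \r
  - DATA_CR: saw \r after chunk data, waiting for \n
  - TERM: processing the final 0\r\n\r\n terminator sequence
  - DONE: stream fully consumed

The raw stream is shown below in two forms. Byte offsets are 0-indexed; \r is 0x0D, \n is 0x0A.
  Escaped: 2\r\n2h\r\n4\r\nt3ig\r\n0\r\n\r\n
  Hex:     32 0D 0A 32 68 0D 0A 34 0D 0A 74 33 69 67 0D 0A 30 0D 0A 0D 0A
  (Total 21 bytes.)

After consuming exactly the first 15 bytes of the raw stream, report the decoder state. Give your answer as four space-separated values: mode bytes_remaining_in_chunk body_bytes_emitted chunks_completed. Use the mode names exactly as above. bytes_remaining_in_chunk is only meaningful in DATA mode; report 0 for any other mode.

Byte 0 = '2': mode=SIZE remaining=0 emitted=0 chunks_done=0
Byte 1 = 0x0D: mode=SIZE_CR remaining=0 emitted=0 chunks_done=0
Byte 2 = 0x0A: mode=DATA remaining=2 emitted=0 chunks_done=0
Byte 3 = '2': mode=DATA remaining=1 emitted=1 chunks_done=0
Byte 4 = 'h': mode=DATA_DONE remaining=0 emitted=2 chunks_done=0
Byte 5 = 0x0D: mode=DATA_CR remaining=0 emitted=2 chunks_done=0
Byte 6 = 0x0A: mode=SIZE remaining=0 emitted=2 chunks_done=1
Byte 7 = '4': mode=SIZE remaining=0 emitted=2 chunks_done=1
Byte 8 = 0x0D: mode=SIZE_CR remaining=0 emitted=2 chunks_done=1
Byte 9 = 0x0A: mode=DATA remaining=4 emitted=2 chunks_done=1
Byte 10 = 't': mode=DATA remaining=3 emitted=3 chunks_done=1
Byte 11 = '3': mode=DATA remaining=2 emitted=4 chunks_done=1
Byte 12 = 'i': mode=DATA remaining=1 emitted=5 chunks_done=1
Byte 13 = 'g': mode=DATA_DONE remaining=0 emitted=6 chunks_done=1
Byte 14 = 0x0D: mode=DATA_CR remaining=0 emitted=6 chunks_done=1

Answer: DATA_CR 0 6 1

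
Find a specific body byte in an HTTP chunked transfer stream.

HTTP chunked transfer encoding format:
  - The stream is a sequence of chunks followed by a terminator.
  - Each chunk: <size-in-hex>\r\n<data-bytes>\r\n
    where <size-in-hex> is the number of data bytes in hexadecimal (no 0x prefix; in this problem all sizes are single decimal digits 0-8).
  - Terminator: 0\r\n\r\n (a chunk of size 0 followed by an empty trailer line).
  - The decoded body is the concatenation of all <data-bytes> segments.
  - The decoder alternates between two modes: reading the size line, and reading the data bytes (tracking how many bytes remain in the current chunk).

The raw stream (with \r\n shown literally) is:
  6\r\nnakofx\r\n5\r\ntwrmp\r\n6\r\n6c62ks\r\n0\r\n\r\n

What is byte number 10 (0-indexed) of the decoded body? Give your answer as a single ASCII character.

Chunk 1: stream[0..1]='6' size=0x6=6, data at stream[3..9]='nakofx' -> body[0..6], body so far='nakofx'
Chunk 2: stream[11..12]='5' size=0x5=5, data at stream[14..19]='twrmp' -> body[6..11], body so far='nakofxtwrmp'
Chunk 3: stream[21..22]='6' size=0x6=6, data at stream[24..30]='6c62ks' -> body[11..17], body so far='nakofxtwrmp6c62ks'
Chunk 4: stream[32..33]='0' size=0 (terminator). Final body='nakofxtwrmp6c62ks' (17 bytes)
Body byte 10 = 'p'

Answer: p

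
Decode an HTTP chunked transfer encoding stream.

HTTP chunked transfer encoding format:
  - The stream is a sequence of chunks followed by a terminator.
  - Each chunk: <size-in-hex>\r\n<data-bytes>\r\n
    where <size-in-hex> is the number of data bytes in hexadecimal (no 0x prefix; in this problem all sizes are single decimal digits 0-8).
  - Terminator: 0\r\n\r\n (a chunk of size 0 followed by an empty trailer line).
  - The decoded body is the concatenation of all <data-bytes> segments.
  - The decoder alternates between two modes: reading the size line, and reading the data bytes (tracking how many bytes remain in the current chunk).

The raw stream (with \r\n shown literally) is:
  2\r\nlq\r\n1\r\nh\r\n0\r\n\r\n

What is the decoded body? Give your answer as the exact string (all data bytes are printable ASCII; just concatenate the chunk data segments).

Answer: lqh

Derivation:
Chunk 1: stream[0..1]='2' size=0x2=2, data at stream[3..5]='lq' -> body[0..2], body so far='lq'
Chunk 2: stream[7..8]='1' size=0x1=1, data at stream[10..11]='h' -> body[2..3], body so far='lqh'
Chunk 3: stream[13..14]='0' size=0 (terminator). Final body='lqh' (3 bytes)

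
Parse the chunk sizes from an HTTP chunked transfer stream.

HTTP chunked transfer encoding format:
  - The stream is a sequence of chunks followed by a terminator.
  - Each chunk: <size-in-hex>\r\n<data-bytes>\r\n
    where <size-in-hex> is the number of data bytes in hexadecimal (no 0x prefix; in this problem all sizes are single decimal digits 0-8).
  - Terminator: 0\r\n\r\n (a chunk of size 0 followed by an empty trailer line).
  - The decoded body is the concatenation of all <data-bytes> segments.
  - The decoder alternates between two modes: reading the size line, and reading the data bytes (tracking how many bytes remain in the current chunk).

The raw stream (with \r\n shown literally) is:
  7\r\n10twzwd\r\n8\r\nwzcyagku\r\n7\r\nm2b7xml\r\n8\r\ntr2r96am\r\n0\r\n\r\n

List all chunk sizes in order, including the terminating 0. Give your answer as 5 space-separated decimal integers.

Chunk 1: stream[0..1]='7' size=0x7=7, data at stream[3..10]='10twzwd' -> body[0..7], body so far='10twzwd'
Chunk 2: stream[12..13]='8' size=0x8=8, data at stream[15..23]='wzcyagku' -> body[7..15], body so far='10twzwdwzcyagku'
Chunk 3: stream[25..26]='7' size=0x7=7, data at stream[28..35]='m2b7xml' -> body[15..22], body so far='10twzwdwzcyagkum2b7xml'
Chunk 4: stream[37..38]='8' size=0x8=8, data at stream[40..48]='tr2r96am' -> body[22..30], body so far='10twzwdwzcyagkum2b7xmltr2r96am'
Chunk 5: stream[50..51]='0' size=0 (terminator). Final body='10twzwdwzcyagkum2b7xmltr2r96am' (30 bytes)

Answer: 7 8 7 8 0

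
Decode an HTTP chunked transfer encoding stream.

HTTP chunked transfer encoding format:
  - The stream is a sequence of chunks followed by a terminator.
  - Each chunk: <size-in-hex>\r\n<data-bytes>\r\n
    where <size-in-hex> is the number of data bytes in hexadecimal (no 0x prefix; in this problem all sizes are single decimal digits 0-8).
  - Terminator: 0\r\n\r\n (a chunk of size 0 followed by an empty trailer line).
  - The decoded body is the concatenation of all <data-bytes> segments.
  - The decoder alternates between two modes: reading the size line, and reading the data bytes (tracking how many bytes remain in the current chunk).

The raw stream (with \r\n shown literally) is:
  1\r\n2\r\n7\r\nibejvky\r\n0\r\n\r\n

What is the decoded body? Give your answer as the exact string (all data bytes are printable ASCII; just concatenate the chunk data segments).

Chunk 1: stream[0..1]='1' size=0x1=1, data at stream[3..4]='2' -> body[0..1], body so far='2'
Chunk 2: stream[6..7]='7' size=0x7=7, data at stream[9..16]='ibejvky' -> body[1..8], body so far='2ibejvky'
Chunk 3: stream[18..19]='0' size=0 (terminator). Final body='2ibejvky' (8 bytes)

Answer: 2ibejvky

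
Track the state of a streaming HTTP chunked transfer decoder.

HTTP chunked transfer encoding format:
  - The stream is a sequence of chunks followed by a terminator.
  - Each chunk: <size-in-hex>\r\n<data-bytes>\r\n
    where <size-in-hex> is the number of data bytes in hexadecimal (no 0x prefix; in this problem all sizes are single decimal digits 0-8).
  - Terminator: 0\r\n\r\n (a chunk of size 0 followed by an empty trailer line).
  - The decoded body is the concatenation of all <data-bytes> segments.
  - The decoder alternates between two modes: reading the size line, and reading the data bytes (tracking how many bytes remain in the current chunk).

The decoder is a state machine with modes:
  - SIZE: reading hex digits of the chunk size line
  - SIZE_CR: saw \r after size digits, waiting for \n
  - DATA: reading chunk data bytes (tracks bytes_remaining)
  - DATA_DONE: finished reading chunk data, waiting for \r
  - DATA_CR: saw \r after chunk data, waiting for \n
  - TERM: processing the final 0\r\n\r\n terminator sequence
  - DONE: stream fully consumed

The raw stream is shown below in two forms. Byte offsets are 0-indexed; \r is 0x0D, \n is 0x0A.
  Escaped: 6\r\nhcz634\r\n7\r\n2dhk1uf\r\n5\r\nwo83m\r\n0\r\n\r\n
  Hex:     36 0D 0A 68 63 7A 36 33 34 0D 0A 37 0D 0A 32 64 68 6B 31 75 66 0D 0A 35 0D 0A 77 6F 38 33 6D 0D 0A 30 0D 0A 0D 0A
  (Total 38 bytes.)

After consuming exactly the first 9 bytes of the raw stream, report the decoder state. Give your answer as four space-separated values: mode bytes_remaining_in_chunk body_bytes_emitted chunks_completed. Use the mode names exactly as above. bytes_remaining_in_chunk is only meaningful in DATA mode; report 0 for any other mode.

Answer: DATA_DONE 0 6 0

Derivation:
Byte 0 = '6': mode=SIZE remaining=0 emitted=0 chunks_done=0
Byte 1 = 0x0D: mode=SIZE_CR remaining=0 emitted=0 chunks_done=0
Byte 2 = 0x0A: mode=DATA remaining=6 emitted=0 chunks_done=0
Byte 3 = 'h': mode=DATA remaining=5 emitted=1 chunks_done=0
Byte 4 = 'c': mode=DATA remaining=4 emitted=2 chunks_done=0
Byte 5 = 'z': mode=DATA remaining=3 emitted=3 chunks_done=0
Byte 6 = '6': mode=DATA remaining=2 emitted=4 chunks_done=0
Byte 7 = '3': mode=DATA remaining=1 emitted=5 chunks_done=0
Byte 8 = '4': mode=DATA_DONE remaining=0 emitted=6 chunks_done=0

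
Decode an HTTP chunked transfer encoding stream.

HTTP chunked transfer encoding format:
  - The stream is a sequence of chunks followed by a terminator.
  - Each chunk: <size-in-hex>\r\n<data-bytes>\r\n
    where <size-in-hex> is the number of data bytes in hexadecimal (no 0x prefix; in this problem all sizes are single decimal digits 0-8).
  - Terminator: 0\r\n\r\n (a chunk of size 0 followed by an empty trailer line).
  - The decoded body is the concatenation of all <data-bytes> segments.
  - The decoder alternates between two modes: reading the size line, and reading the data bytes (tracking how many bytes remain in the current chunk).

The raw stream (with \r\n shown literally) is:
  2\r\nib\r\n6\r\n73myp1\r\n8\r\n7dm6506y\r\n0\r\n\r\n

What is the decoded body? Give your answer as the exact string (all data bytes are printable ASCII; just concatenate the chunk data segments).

Answer: ib73myp17dm6506y

Derivation:
Chunk 1: stream[0..1]='2' size=0x2=2, data at stream[3..5]='ib' -> body[0..2], body so far='ib'
Chunk 2: stream[7..8]='6' size=0x6=6, data at stream[10..16]='73myp1' -> body[2..8], body so far='ib73myp1'
Chunk 3: stream[18..19]='8' size=0x8=8, data at stream[21..29]='7dm6506y' -> body[8..16], body so far='ib73myp17dm6506y'
Chunk 4: stream[31..32]='0' size=0 (terminator). Final body='ib73myp17dm6506y' (16 bytes)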